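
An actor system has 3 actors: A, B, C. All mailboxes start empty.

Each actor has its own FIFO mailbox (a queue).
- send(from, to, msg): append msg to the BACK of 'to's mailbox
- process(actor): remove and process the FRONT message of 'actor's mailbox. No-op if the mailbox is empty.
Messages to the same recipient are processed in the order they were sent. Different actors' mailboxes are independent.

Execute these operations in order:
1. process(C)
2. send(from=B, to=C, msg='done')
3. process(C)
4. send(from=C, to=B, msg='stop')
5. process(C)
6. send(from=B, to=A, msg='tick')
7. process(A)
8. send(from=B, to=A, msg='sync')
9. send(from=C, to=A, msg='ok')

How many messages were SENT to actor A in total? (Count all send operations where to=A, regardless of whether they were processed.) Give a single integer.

Answer: 3

Derivation:
After 1 (process(C)): A:[] B:[] C:[]
After 2 (send(from=B, to=C, msg='done')): A:[] B:[] C:[done]
After 3 (process(C)): A:[] B:[] C:[]
After 4 (send(from=C, to=B, msg='stop')): A:[] B:[stop] C:[]
After 5 (process(C)): A:[] B:[stop] C:[]
After 6 (send(from=B, to=A, msg='tick')): A:[tick] B:[stop] C:[]
After 7 (process(A)): A:[] B:[stop] C:[]
After 8 (send(from=B, to=A, msg='sync')): A:[sync] B:[stop] C:[]
After 9 (send(from=C, to=A, msg='ok')): A:[sync,ok] B:[stop] C:[]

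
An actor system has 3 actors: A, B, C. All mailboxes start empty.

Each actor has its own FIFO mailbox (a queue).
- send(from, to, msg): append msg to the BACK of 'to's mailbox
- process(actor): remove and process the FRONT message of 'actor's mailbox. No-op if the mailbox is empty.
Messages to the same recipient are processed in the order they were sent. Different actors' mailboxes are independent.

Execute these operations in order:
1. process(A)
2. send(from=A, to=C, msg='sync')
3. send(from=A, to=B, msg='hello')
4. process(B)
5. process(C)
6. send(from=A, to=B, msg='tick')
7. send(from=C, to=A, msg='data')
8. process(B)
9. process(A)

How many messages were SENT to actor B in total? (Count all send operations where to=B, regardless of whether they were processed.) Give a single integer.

After 1 (process(A)): A:[] B:[] C:[]
After 2 (send(from=A, to=C, msg='sync')): A:[] B:[] C:[sync]
After 3 (send(from=A, to=B, msg='hello')): A:[] B:[hello] C:[sync]
After 4 (process(B)): A:[] B:[] C:[sync]
After 5 (process(C)): A:[] B:[] C:[]
After 6 (send(from=A, to=B, msg='tick')): A:[] B:[tick] C:[]
After 7 (send(from=C, to=A, msg='data')): A:[data] B:[tick] C:[]
After 8 (process(B)): A:[data] B:[] C:[]
After 9 (process(A)): A:[] B:[] C:[]

Answer: 2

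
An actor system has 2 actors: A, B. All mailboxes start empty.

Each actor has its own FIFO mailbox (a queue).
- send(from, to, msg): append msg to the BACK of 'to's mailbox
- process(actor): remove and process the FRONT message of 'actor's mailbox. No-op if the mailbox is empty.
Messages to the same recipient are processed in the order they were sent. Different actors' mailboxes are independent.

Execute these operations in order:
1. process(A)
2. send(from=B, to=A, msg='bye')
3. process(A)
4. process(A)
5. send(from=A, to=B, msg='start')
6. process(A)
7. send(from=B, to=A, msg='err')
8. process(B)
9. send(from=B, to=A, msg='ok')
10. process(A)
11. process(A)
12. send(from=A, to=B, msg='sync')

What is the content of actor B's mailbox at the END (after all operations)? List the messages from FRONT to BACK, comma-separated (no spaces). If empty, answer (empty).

After 1 (process(A)): A:[] B:[]
After 2 (send(from=B, to=A, msg='bye')): A:[bye] B:[]
After 3 (process(A)): A:[] B:[]
After 4 (process(A)): A:[] B:[]
After 5 (send(from=A, to=B, msg='start')): A:[] B:[start]
After 6 (process(A)): A:[] B:[start]
After 7 (send(from=B, to=A, msg='err')): A:[err] B:[start]
After 8 (process(B)): A:[err] B:[]
After 9 (send(from=B, to=A, msg='ok')): A:[err,ok] B:[]
After 10 (process(A)): A:[ok] B:[]
After 11 (process(A)): A:[] B:[]
After 12 (send(from=A, to=B, msg='sync')): A:[] B:[sync]

Answer: sync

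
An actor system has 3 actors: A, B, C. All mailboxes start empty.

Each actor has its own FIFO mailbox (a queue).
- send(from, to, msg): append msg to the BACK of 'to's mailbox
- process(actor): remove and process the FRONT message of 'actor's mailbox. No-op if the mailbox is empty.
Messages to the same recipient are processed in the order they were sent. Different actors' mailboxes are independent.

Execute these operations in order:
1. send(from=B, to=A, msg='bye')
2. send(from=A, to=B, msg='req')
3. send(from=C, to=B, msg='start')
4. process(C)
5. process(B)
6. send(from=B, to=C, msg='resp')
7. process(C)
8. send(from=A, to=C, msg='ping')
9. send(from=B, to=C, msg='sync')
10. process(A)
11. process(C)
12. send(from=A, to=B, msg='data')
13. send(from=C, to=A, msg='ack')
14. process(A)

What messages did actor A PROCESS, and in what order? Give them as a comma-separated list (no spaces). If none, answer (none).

Answer: bye,ack

Derivation:
After 1 (send(from=B, to=A, msg='bye')): A:[bye] B:[] C:[]
After 2 (send(from=A, to=B, msg='req')): A:[bye] B:[req] C:[]
After 3 (send(from=C, to=B, msg='start')): A:[bye] B:[req,start] C:[]
After 4 (process(C)): A:[bye] B:[req,start] C:[]
After 5 (process(B)): A:[bye] B:[start] C:[]
After 6 (send(from=B, to=C, msg='resp')): A:[bye] B:[start] C:[resp]
After 7 (process(C)): A:[bye] B:[start] C:[]
After 8 (send(from=A, to=C, msg='ping')): A:[bye] B:[start] C:[ping]
After 9 (send(from=B, to=C, msg='sync')): A:[bye] B:[start] C:[ping,sync]
After 10 (process(A)): A:[] B:[start] C:[ping,sync]
After 11 (process(C)): A:[] B:[start] C:[sync]
After 12 (send(from=A, to=B, msg='data')): A:[] B:[start,data] C:[sync]
After 13 (send(from=C, to=A, msg='ack')): A:[ack] B:[start,data] C:[sync]
After 14 (process(A)): A:[] B:[start,data] C:[sync]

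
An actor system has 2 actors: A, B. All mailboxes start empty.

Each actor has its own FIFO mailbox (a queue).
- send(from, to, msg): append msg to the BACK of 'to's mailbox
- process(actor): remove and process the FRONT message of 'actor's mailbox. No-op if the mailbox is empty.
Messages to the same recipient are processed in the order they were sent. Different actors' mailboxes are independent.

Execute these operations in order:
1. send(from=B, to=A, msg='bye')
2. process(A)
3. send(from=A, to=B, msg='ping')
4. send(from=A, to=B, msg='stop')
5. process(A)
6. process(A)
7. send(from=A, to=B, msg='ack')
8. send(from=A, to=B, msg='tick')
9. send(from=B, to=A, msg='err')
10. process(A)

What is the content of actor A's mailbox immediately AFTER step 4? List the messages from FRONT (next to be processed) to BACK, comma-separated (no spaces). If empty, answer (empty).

After 1 (send(from=B, to=A, msg='bye')): A:[bye] B:[]
After 2 (process(A)): A:[] B:[]
After 3 (send(from=A, to=B, msg='ping')): A:[] B:[ping]
After 4 (send(from=A, to=B, msg='stop')): A:[] B:[ping,stop]

(empty)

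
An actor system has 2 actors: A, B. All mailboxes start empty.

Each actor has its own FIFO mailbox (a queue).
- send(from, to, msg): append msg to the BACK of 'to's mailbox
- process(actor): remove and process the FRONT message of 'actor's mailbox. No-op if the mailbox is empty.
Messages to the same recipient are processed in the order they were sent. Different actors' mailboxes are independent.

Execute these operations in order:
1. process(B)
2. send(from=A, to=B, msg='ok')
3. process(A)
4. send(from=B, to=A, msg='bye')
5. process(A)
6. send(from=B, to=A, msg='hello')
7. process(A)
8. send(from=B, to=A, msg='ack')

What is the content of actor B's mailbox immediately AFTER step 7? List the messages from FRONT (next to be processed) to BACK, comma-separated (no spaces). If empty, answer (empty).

After 1 (process(B)): A:[] B:[]
After 2 (send(from=A, to=B, msg='ok')): A:[] B:[ok]
After 3 (process(A)): A:[] B:[ok]
After 4 (send(from=B, to=A, msg='bye')): A:[bye] B:[ok]
After 5 (process(A)): A:[] B:[ok]
After 6 (send(from=B, to=A, msg='hello')): A:[hello] B:[ok]
After 7 (process(A)): A:[] B:[ok]

ok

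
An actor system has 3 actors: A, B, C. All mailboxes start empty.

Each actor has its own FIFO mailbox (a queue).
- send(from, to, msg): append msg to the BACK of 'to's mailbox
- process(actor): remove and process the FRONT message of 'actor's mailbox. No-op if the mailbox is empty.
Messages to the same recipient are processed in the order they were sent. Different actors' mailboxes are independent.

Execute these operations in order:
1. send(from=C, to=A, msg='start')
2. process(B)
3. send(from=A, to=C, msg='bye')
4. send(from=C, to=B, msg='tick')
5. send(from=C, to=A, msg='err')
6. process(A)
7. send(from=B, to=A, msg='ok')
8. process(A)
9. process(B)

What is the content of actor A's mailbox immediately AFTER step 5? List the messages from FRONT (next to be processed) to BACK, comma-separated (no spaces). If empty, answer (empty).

After 1 (send(from=C, to=A, msg='start')): A:[start] B:[] C:[]
After 2 (process(B)): A:[start] B:[] C:[]
After 3 (send(from=A, to=C, msg='bye')): A:[start] B:[] C:[bye]
After 4 (send(from=C, to=B, msg='tick')): A:[start] B:[tick] C:[bye]
After 5 (send(from=C, to=A, msg='err')): A:[start,err] B:[tick] C:[bye]

start,err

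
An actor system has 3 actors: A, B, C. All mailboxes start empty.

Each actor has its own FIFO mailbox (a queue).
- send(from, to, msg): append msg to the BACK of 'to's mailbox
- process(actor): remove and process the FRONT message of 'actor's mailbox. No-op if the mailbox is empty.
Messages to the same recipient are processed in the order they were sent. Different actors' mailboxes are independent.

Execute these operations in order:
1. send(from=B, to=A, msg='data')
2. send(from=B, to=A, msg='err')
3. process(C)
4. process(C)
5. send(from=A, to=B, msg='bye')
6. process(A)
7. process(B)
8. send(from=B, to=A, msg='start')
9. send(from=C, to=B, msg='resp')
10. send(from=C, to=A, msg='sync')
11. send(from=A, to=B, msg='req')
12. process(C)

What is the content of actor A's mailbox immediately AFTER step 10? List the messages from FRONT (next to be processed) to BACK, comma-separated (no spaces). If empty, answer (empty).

After 1 (send(from=B, to=A, msg='data')): A:[data] B:[] C:[]
After 2 (send(from=B, to=A, msg='err')): A:[data,err] B:[] C:[]
After 3 (process(C)): A:[data,err] B:[] C:[]
After 4 (process(C)): A:[data,err] B:[] C:[]
After 5 (send(from=A, to=B, msg='bye')): A:[data,err] B:[bye] C:[]
After 6 (process(A)): A:[err] B:[bye] C:[]
After 7 (process(B)): A:[err] B:[] C:[]
After 8 (send(from=B, to=A, msg='start')): A:[err,start] B:[] C:[]
After 9 (send(from=C, to=B, msg='resp')): A:[err,start] B:[resp] C:[]
After 10 (send(from=C, to=A, msg='sync')): A:[err,start,sync] B:[resp] C:[]

err,start,sync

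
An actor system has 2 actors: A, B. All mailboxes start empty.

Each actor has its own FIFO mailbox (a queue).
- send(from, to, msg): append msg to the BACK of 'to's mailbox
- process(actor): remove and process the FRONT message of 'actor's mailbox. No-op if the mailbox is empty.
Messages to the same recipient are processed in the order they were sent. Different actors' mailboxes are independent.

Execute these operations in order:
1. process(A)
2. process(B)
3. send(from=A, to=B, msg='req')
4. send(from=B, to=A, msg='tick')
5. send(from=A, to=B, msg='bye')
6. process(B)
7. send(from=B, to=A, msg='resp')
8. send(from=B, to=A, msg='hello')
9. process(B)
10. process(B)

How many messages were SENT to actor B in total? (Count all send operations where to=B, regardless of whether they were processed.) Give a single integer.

After 1 (process(A)): A:[] B:[]
After 2 (process(B)): A:[] B:[]
After 3 (send(from=A, to=B, msg='req')): A:[] B:[req]
After 4 (send(from=B, to=A, msg='tick')): A:[tick] B:[req]
After 5 (send(from=A, to=B, msg='bye')): A:[tick] B:[req,bye]
After 6 (process(B)): A:[tick] B:[bye]
After 7 (send(from=B, to=A, msg='resp')): A:[tick,resp] B:[bye]
After 8 (send(from=B, to=A, msg='hello')): A:[tick,resp,hello] B:[bye]
After 9 (process(B)): A:[tick,resp,hello] B:[]
After 10 (process(B)): A:[tick,resp,hello] B:[]

Answer: 2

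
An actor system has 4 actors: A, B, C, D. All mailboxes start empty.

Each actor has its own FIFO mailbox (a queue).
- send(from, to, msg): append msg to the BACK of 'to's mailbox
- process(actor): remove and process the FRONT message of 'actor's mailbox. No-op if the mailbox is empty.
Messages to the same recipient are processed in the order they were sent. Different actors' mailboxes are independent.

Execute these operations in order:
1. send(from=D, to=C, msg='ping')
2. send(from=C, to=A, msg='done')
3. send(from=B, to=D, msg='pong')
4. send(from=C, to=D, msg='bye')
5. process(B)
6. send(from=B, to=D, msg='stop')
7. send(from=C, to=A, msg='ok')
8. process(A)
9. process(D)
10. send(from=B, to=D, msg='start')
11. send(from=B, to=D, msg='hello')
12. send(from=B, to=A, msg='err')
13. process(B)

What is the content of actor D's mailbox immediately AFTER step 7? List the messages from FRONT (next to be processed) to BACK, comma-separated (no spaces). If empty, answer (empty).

After 1 (send(from=D, to=C, msg='ping')): A:[] B:[] C:[ping] D:[]
After 2 (send(from=C, to=A, msg='done')): A:[done] B:[] C:[ping] D:[]
After 3 (send(from=B, to=D, msg='pong')): A:[done] B:[] C:[ping] D:[pong]
After 4 (send(from=C, to=D, msg='bye')): A:[done] B:[] C:[ping] D:[pong,bye]
After 5 (process(B)): A:[done] B:[] C:[ping] D:[pong,bye]
After 6 (send(from=B, to=D, msg='stop')): A:[done] B:[] C:[ping] D:[pong,bye,stop]
After 7 (send(from=C, to=A, msg='ok')): A:[done,ok] B:[] C:[ping] D:[pong,bye,stop]

pong,bye,stop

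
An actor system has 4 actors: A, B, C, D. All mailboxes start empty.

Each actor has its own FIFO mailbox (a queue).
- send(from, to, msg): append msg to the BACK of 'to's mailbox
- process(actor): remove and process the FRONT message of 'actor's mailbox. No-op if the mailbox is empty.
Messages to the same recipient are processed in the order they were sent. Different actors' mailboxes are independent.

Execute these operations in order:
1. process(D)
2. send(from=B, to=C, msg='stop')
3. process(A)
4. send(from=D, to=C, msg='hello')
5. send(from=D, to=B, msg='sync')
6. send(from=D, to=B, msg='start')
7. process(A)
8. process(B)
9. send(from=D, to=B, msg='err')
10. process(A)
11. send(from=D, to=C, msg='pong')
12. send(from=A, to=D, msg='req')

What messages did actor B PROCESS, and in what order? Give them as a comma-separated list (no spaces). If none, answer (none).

Answer: sync

Derivation:
After 1 (process(D)): A:[] B:[] C:[] D:[]
After 2 (send(from=B, to=C, msg='stop')): A:[] B:[] C:[stop] D:[]
After 3 (process(A)): A:[] B:[] C:[stop] D:[]
After 4 (send(from=D, to=C, msg='hello')): A:[] B:[] C:[stop,hello] D:[]
After 5 (send(from=D, to=B, msg='sync')): A:[] B:[sync] C:[stop,hello] D:[]
After 6 (send(from=D, to=B, msg='start')): A:[] B:[sync,start] C:[stop,hello] D:[]
After 7 (process(A)): A:[] B:[sync,start] C:[stop,hello] D:[]
After 8 (process(B)): A:[] B:[start] C:[stop,hello] D:[]
After 9 (send(from=D, to=B, msg='err')): A:[] B:[start,err] C:[stop,hello] D:[]
After 10 (process(A)): A:[] B:[start,err] C:[stop,hello] D:[]
After 11 (send(from=D, to=C, msg='pong')): A:[] B:[start,err] C:[stop,hello,pong] D:[]
After 12 (send(from=A, to=D, msg='req')): A:[] B:[start,err] C:[stop,hello,pong] D:[req]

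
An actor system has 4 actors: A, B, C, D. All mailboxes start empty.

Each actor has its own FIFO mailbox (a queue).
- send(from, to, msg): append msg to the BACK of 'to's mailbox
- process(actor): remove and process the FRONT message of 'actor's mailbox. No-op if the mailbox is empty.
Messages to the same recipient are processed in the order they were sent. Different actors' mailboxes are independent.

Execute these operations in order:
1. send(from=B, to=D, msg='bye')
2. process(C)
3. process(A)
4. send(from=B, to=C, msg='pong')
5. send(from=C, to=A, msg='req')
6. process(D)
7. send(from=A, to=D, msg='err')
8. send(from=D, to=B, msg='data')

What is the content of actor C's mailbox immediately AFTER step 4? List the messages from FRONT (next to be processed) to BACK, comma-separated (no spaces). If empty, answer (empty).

After 1 (send(from=B, to=D, msg='bye')): A:[] B:[] C:[] D:[bye]
After 2 (process(C)): A:[] B:[] C:[] D:[bye]
After 3 (process(A)): A:[] B:[] C:[] D:[bye]
After 4 (send(from=B, to=C, msg='pong')): A:[] B:[] C:[pong] D:[bye]

pong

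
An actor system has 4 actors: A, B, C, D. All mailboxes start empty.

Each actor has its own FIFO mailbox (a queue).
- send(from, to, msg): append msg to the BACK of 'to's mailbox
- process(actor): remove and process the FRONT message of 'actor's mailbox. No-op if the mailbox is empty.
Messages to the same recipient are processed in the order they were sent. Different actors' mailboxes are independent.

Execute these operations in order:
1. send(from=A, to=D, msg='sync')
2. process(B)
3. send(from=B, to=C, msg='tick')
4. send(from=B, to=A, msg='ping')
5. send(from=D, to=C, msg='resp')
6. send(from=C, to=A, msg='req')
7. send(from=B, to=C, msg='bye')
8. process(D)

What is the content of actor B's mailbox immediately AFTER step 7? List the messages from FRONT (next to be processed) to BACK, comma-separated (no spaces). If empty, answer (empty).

After 1 (send(from=A, to=D, msg='sync')): A:[] B:[] C:[] D:[sync]
After 2 (process(B)): A:[] B:[] C:[] D:[sync]
After 3 (send(from=B, to=C, msg='tick')): A:[] B:[] C:[tick] D:[sync]
After 4 (send(from=B, to=A, msg='ping')): A:[ping] B:[] C:[tick] D:[sync]
After 5 (send(from=D, to=C, msg='resp')): A:[ping] B:[] C:[tick,resp] D:[sync]
After 6 (send(from=C, to=A, msg='req')): A:[ping,req] B:[] C:[tick,resp] D:[sync]
After 7 (send(from=B, to=C, msg='bye')): A:[ping,req] B:[] C:[tick,resp,bye] D:[sync]

(empty)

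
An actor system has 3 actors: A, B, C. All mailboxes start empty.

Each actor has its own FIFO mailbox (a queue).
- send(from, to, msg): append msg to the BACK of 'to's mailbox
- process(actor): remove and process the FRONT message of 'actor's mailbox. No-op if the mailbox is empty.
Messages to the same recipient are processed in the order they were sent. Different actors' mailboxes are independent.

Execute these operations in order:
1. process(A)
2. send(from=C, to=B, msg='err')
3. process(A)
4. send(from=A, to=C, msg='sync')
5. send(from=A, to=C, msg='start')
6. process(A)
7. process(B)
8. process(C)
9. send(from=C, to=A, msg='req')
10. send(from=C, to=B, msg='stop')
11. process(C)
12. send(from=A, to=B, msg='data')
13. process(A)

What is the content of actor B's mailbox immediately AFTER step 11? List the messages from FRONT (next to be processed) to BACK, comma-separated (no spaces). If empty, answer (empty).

After 1 (process(A)): A:[] B:[] C:[]
After 2 (send(from=C, to=B, msg='err')): A:[] B:[err] C:[]
After 3 (process(A)): A:[] B:[err] C:[]
After 4 (send(from=A, to=C, msg='sync')): A:[] B:[err] C:[sync]
After 5 (send(from=A, to=C, msg='start')): A:[] B:[err] C:[sync,start]
After 6 (process(A)): A:[] B:[err] C:[sync,start]
After 7 (process(B)): A:[] B:[] C:[sync,start]
After 8 (process(C)): A:[] B:[] C:[start]
After 9 (send(from=C, to=A, msg='req')): A:[req] B:[] C:[start]
After 10 (send(from=C, to=B, msg='stop')): A:[req] B:[stop] C:[start]
After 11 (process(C)): A:[req] B:[stop] C:[]

stop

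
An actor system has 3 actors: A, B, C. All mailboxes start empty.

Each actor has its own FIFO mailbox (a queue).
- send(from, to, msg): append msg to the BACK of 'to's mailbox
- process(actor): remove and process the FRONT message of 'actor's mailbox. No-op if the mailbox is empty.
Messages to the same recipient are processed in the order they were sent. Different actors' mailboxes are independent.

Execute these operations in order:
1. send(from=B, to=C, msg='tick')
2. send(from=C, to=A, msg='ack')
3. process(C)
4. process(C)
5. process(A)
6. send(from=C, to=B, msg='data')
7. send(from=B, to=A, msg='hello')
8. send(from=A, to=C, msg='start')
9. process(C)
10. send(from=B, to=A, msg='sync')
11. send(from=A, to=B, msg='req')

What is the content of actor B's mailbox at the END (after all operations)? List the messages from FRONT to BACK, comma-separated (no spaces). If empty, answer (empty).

After 1 (send(from=B, to=C, msg='tick')): A:[] B:[] C:[tick]
After 2 (send(from=C, to=A, msg='ack')): A:[ack] B:[] C:[tick]
After 3 (process(C)): A:[ack] B:[] C:[]
After 4 (process(C)): A:[ack] B:[] C:[]
After 5 (process(A)): A:[] B:[] C:[]
After 6 (send(from=C, to=B, msg='data')): A:[] B:[data] C:[]
After 7 (send(from=B, to=A, msg='hello')): A:[hello] B:[data] C:[]
After 8 (send(from=A, to=C, msg='start')): A:[hello] B:[data] C:[start]
After 9 (process(C)): A:[hello] B:[data] C:[]
After 10 (send(from=B, to=A, msg='sync')): A:[hello,sync] B:[data] C:[]
After 11 (send(from=A, to=B, msg='req')): A:[hello,sync] B:[data,req] C:[]

Answer: data,req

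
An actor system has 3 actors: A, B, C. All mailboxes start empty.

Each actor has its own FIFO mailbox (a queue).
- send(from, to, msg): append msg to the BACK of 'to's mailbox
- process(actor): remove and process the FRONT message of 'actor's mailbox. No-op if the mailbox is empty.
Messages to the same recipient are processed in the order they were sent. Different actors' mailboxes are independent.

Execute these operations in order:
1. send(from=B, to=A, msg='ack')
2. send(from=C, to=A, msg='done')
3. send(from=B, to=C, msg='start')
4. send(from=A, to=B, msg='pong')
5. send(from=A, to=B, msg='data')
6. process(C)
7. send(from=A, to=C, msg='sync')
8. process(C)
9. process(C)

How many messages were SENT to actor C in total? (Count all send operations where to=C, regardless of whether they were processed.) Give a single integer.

After 1 (send(from=B, to=A, msg='ack')): A:[ack] B:[] C:[]
After 2 (send(from=C, to=A, msg='done')): A:[ack,done] B:[] C:[]
After 3 (send(from=B, to=C, msg='start')): A:[ack,done] B:[] C:[start]
After 4 (send(from=A, to=B, msg='pong')): A:[ack,done] B:[pong] C:[start]
After 5 (send(from=A, to=B, msg='data')): A:[ack,done] B:[pong,data] C:[start]
After 6 (process(C)): A:[ack,done] B:[pong,data] C:[]
After 7 (send(from=A, to=C, msg='sync')): A:[ack,done] B:[pong,data] C:[sync]
After 8 (process(C)): A:[ack,done] B:[pong,data] C:[]
After 9 (process(C)): A:[ack,done] B:[pong,data] C:[]

Answer: 2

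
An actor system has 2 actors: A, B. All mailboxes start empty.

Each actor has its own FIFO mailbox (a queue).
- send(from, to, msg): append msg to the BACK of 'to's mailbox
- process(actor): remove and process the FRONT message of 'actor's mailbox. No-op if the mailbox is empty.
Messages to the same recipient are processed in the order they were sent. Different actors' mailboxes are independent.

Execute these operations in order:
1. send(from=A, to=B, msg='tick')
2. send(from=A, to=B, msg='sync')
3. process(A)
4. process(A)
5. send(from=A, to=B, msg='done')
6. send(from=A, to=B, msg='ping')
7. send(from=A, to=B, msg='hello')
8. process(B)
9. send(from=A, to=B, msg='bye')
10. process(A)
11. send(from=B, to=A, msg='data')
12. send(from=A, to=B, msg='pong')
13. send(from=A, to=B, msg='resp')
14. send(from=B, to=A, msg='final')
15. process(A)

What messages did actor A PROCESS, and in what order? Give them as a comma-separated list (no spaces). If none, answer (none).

After 1 (send(from=A, to=B, msg='tick')): A:[] B:[tick]
After 2 (send(from=A, to=B, msg='sync')): A:[] B:[tick,sync]
After 3 (process(A)): A:[] B:[tick,sync]
After 4 (process(A)): A:[] B:[tick,sync]
After 5 (send(from=A, to=B, msg='done')): A:[] B:[tick,sync,done]
After 6 (send(from=A, to=B, msg='ping')): A:[] B:[tick,sync,done,ping]
After 7 (send(from=A, to=B, msg='hello')): A:[] B:[tick,sync,done,ping,hello]
After 8 (process(B)): A:[] B:[sync,done,ping,hello]
After 9 (send(from=A, to=B, msg='bye')): A:[] B:[sync,done,ping,hello,bye]
After 10 (process(A)): A:[] B:[sync,done,ping,hello,bye]
After 11 (send(from=B, to=A, msg='data')): A:[data] B:[sync,done,ping,hello,bye]
After 12 (send(from=A, to=B, msg='pong')): A:[data] B:[sync,done,ping,hello,bye,pong]
After 13 (send(from=A, to=B, msg='resp')): A:[data] B:[sync,done,ping,hello,bye,pong,resp]
After 14 (send(from=B, to=A, msg='final')): A:[data,final] B:[sync,done,ping,hello,bye,pong,resp]
After 15 (process(A)): A:[final] B:[sync,done,ping,hello,bye,pong,resp]

Answer: data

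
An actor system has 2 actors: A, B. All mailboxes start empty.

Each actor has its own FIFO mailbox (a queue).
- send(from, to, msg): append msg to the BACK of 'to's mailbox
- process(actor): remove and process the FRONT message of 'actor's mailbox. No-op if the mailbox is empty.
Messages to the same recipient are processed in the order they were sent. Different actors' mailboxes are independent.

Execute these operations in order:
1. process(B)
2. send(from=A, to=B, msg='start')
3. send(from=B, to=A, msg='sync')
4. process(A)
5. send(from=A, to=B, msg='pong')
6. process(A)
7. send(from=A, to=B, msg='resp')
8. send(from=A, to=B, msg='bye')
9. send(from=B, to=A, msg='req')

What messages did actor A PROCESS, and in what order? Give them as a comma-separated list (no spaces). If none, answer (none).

Answer: sync

Derivation:
After 1 (process(B)): A:[] B:[]
After 2 (send(from=A, to=B, msg='start')): A:[] B:[start]
After 3 (send(from=B, to=A, msg='sync')): A:[sync] B:[start]
After 4 (process(A)): A:[] B:[start]
After 5 (send(from=A, to=B, msg='pong')): A:[] B:[start,pong]
After 6 (process(A)): A:[] B:[start,pong]
After 7 (send(from=A, to=B, msg='resp')): A:[] B:[start,pong,resp]
After 8 (send(from=A, to=B, msg='bye')): A:[] B:[start,pong,resp,bye]
After 9 (send(from=B, to=A, msg='req')): A:[req] B:[start,pong,resp,bye]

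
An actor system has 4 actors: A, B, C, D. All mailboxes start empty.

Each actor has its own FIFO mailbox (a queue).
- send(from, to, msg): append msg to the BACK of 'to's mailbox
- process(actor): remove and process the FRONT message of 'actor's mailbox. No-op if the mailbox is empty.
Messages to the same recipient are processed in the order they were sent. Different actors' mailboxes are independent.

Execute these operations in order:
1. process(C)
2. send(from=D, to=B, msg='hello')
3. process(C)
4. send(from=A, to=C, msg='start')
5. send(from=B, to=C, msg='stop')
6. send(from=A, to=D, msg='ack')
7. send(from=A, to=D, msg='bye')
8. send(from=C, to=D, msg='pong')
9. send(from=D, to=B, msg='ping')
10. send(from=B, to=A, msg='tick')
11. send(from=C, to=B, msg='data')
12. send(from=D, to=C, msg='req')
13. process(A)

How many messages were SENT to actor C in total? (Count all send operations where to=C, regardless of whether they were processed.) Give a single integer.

Answer: 3

Derivation:
After 1 (process(C)): A:[] B:[] C:[] D:[]
After 2 (send(from=D, to=B, msg='hello')): A:[] B:[hello] C:[] D:[]
After 3 (process(C)): A:[] B:[hello] C:[] D:[]
After 4 (send(from=A, to=C, msg='start')): A:[] B:[hello] C:[start] D:[]
After 5 (send(from=B, to=C, msg='stop')): A:[] B:[hello] C:[start,stop] D:[]
After 6 (send(from=A, to=D, msg='ack')): A:[] B:[hello] C:[start,stop] D:[ack]
After 7 (send(from=A, to=D, msg='bye')): A:[] B:[hello] C:[start,stop] D:[ack,bye]
After 8 (send(from=C, to=D, msg='pong')): A:[] B:[hello] C:[start,stop] D:[ack,bye,pong]
After 9 (send(from=D, to=B, msg='ping')): A:[] B:[hello,ping] C:[start,stop] D:[ack,bye,pong]
After 10 (send(from=B, to=A, msg='tick')): A:[tick] B:[hello,ping] C:[start,stop] D:[ack,bye,pong]
After 11 (send(from=C, to=B, msg='data')): A:[tick] B:[hello,ping,data] C:[start,stop] D:[ack,bye,pong]
After 12 (send(from=D, to=C, msg='req')): A:[tick] B:[hello,ping,data] C:[start,stop,req] D:[ack,bye,pong]
After 13 (process(A)): A:[] B:[hello,ping,data] C:[start,stop,req] D:[ack,bye,pong]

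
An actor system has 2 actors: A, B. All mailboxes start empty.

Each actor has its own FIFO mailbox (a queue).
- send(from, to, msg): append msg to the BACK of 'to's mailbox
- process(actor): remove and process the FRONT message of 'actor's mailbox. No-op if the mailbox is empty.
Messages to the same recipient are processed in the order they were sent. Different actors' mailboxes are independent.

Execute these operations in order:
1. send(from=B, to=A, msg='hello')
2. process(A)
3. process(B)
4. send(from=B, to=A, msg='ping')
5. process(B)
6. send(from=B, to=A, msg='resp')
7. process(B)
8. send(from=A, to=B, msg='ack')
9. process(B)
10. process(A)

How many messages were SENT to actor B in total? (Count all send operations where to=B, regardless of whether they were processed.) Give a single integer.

After 1 (send(from=B, to=A, msg='hello')): A:[hello] B:[]
After 2 (process(A)): A:[] B:[]
After 3 (process(B)): A:[] B:[]
After 4 (send(from=B, to=A, msg='ping')): A:[ping] B:[]
After 5 (process(B)): A:[ping] B:[]
After 6 (send(from=B, to=A, msg='resp')): A:[ping,resp] B:[]
After 7 (process(B)): A:[ping,resp] B:[]
After 8 (send(from=A, to=B, msg='ack')): A:[ping,resp] B:[ack]
After 9 (process(B)): A:[ping,resp] B:[]
After 10 (process(A)): A:[resp] B:[]

Answer: 1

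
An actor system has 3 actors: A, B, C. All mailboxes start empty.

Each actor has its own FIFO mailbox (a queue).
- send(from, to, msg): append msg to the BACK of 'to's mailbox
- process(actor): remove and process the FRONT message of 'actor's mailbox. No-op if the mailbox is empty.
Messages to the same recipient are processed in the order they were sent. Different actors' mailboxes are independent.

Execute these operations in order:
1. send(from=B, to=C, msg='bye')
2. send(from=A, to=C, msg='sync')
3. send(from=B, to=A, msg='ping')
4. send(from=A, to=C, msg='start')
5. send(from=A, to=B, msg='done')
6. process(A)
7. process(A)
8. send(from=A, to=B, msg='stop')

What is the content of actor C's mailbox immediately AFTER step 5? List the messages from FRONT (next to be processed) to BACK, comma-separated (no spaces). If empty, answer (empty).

After 1 (send(from=B, to=C, msg='bye')): A:[] B:[] C:[bye]
After 2 (send(from=A, to=C, msg='sync')): A:[] B:[] C:[bye,sync]
After 3 (send(from=B, to=A, msg='ping')): A:[ping] B:[] C:[bye,sync]
After 4 (send(from=A, to=C, msg='start')): A:[ping] B:[] C:[bye,sync,start]
After 5 (send(from=A, to=B, msg='done')): A:[ping] B:[done] C:[bye,sync,start]

bye,sync,start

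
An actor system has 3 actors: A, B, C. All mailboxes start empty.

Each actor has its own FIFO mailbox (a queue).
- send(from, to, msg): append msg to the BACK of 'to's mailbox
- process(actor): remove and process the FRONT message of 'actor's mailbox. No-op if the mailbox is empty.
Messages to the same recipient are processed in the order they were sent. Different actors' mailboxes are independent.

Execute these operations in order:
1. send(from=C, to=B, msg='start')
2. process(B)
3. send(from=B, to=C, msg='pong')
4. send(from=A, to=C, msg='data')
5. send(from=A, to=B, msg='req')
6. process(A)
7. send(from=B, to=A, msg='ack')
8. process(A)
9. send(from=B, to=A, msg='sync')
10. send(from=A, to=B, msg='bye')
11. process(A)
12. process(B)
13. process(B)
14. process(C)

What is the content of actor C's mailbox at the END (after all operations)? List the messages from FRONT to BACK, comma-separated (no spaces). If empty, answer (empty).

After 1 (send(from=C, to=B, msg='start')): A:[] B:[start] C:[]
After 2 (process(B)): A:[] B:[] C:[]
After 3 (send(from=B, to=C, msg='pong')): A:[] B:[] C:[pong]
After 4 (send(from=A, to=C, msg='data')): A:[] B:[] C:[pong,data]
After 5 (send(from=A, to=B, msg='req')): A:[] B:[req] C:[pong,data]
After 6 (process(A)): A:[] B:[req] C:[pong,data]
After 7 (send(from=B, to=A, msg='ack')): A:[ack] B:[req] C:[pong,data]
After 8 (process(A)): A:[] B:[req] C:[pong,data]
After 9 (send(from=B, to=A, msg='sync')): A:[sync] B:[req] C:[pong,data]
After 10 (send(from=A, to=B, msg='bye')): A:[sync] B:[req,bye] C:[pong,data]
After 11 (process(A)): A:[] B:[req,bye] C:[pong,data]
After 12 (process(B)): A:[] B:[bye] C:[pong,data]
After 13 (process(B)): A:[] B:[] C:[pong,data]
After 14 (process(C)): A:[] B:[] C:[data]

Answer: data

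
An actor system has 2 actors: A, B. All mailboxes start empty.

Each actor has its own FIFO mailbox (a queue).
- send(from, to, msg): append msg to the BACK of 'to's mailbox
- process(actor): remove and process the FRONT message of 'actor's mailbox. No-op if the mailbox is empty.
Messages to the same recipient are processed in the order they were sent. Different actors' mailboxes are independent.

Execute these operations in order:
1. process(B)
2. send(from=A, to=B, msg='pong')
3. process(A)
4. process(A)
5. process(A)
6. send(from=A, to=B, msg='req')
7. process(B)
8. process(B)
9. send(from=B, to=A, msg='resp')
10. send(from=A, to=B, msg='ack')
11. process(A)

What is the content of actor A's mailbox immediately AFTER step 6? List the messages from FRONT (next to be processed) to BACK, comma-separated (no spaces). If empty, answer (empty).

After 1 (process(B)): A:[] B:[]
After 2 (send(from=A, to=B, msg='pong')): A:[] B:[pong]
After 3 (process(A)): A:[] B:[pong]
After 4 (process(A)): A:[] B:[pong]
After 5 (process(A)): A:[] B:[pong]
After 6 (send(from=A, to=B, msg='req')): A:[] B:[pong,req]

(empty)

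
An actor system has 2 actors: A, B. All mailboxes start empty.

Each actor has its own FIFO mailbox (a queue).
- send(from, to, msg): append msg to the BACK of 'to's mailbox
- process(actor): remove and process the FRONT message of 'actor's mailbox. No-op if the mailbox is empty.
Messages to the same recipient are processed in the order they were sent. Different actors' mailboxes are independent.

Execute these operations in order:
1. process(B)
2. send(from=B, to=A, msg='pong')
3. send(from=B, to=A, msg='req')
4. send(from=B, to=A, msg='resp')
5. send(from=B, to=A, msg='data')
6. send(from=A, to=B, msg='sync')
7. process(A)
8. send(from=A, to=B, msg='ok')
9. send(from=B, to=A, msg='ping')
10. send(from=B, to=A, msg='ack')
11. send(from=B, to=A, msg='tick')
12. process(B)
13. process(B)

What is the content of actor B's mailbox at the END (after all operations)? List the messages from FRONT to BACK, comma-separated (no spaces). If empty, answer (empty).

After 1 (process(B)): A:[] B:[]
After 2 (send(from=B, to=A, msg='pong')): A:[pong] B:[]
After 3 (send(from=B, to=A, msg='req')): A:[pong,req] B:[]
After 4 (send(from=B, to=A, msg='resp')): A:[pong,req,resp] B:[]
After 5 (send(from=B, to=A, msg='data')): A:[pong,req,resp,data] B:[]
After 6 (send(from=A, to=B, msg='sync')): A:[pong,req,resp,data] B:[sync]
After 7 (process(A)): A:[req,resp,data] B:[sync]
After 8 (send(from=A, to=B, msg='ok')): A:[req,resp,data] B:[sync,ok]
After 9 (send(from=B, to=A, msg='ping')): A:[req,resp,data,ping] B:[sync,ok]
After 10 (send(from=B, to=A, msg='ack')): A:[req,resp,data,ping,ack] B:[sync,ok]
After 11 (send(from=B, to=A, msg='tick')): A:[req,resp,data,ping,ack,tick] B:[sync,ok]
After 12 (process(B)): A:[req,resp,data,ping,ack,tick] B:[ok]
After 13 (process(B)): A:[req,resp,data,ping,ack,tick] B:[]

Answer: (empty)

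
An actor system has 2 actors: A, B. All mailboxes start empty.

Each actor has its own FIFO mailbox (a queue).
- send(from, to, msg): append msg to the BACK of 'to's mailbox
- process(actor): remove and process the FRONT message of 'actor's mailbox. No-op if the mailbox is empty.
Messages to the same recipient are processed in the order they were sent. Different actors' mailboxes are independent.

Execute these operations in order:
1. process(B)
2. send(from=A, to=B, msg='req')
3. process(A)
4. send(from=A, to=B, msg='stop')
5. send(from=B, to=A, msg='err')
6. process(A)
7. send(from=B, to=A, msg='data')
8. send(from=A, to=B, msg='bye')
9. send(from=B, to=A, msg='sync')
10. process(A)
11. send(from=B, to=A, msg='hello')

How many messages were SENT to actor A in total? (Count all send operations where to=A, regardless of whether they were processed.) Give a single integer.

Answer: 4

Derivation:
After 1 (process(B)): A:[] B:[]
After 2 (send(from=A, to=B, msg='req')): A:[] B:[req]
After 3 (process(A)): A:[] B:[req]
After 4 (send(from=A, to=B, msg='stop')): A:[] B:[req,stop]
After 5 (send(from=B, to=A, msg='err')): A:[err] B:[req,stop]
After 6 (process(A)): A:[] B:[req,stop]
After 7 (send(from=B, to=A, msg='data')): A:[data] B:[req,stop]
After 8 (send(from=A, to=B, msg='bye')): A:[data] B:[req,stop,bye]
After 9 (send(from=B, to=A, msg='sync')): A:[data,sync] B:[req,stop,bye]
After 10 (process(A)): A:[sync] B:[req,stop,bye]
After 11 (send(from=B, to=A, msg='hello')): A:[sync,hello] B:[req,stop,bye]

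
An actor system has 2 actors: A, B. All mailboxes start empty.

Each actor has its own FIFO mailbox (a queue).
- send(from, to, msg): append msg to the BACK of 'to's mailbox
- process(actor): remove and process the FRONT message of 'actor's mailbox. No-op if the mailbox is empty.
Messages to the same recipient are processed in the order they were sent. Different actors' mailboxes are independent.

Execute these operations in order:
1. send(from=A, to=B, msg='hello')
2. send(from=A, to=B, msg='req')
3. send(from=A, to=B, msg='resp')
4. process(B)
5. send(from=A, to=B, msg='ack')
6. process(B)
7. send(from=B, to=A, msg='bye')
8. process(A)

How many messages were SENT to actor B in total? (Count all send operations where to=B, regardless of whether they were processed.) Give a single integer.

After 1 (send(from=A, to=B, msg='hello')): A:[] B:[hello]
After 2 (send(from=A, to=B, msg='req')): A:[] B:[hello,req]
After 3 (send(from=A, to=B, msg='resp')): A:[] B:[hello,req,resp]
After 4 (process(B)): A:[] B:[req,resp]
After 5 (send(from=A, to=B, msg='ack')): A:[] B:[req,resp,ack]
After 6 (process(B)): A:[] B:[resp,ack]
After 7 (send(from=B, to=A, msg='bye')): A:[bye] B:[resp,ack]
After 8 (process(A)): A:[] B:[resp,ack]

Answer: 4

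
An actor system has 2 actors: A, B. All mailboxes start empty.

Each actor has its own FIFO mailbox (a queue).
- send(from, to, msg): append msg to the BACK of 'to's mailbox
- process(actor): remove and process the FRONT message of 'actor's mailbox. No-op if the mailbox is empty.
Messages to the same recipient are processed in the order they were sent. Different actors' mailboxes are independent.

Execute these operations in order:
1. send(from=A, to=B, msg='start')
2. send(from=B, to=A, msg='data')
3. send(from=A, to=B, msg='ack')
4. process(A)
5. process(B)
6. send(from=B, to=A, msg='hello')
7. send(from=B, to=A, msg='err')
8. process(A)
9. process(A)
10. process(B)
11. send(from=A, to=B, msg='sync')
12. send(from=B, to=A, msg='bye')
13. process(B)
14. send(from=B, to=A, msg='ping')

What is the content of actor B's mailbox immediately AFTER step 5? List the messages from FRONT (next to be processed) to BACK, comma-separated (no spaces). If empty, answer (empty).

After 1 (send(from=A, to=B, msg='start')): A:[] B:[start]
After 2 (send(from=B, to=A, msg='data')): A:[data] B:[start]
After 3 (send(from=A, to=B, msg='ack')): A:[data] B:[start,ack]
After 4 (process(A)): A:[] B:[start,ack]
After 5 (process(B)): A:[] B:[ack]

ack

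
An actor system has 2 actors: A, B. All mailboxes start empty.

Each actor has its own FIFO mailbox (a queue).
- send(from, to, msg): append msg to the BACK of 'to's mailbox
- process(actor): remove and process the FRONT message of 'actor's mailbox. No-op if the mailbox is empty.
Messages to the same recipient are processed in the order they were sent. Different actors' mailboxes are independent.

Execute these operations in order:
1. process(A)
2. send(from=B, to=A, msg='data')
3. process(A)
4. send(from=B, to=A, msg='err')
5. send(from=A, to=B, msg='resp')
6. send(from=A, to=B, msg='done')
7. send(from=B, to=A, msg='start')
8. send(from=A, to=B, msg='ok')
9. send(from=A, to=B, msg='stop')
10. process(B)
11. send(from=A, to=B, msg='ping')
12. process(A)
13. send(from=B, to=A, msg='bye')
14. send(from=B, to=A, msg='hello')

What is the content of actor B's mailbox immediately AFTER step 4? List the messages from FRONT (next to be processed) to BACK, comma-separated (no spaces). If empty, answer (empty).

After 1 (process(A)): A:[] B:[]
After 2 (send(from=B, to=A, msg='data')): A:[data] B:[]
After 3 (process(A)): A:[] B:[]
After 4 (send(from=B, to=A, msg='err')): A:[err] B:[]

(empty)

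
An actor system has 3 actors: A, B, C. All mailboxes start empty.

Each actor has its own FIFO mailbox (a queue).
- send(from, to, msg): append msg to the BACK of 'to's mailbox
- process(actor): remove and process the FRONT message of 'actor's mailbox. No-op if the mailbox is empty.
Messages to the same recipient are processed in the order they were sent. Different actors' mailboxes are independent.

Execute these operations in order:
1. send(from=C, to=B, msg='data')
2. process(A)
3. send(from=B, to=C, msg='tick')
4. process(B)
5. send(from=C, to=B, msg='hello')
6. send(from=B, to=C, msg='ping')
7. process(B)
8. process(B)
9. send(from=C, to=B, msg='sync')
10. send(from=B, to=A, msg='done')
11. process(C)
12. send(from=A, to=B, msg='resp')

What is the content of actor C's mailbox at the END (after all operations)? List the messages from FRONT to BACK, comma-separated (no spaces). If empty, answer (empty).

After 1 (send(from=C, to=B, msg='data')): A:[] B:[data] C:[]
After 2 (process(A)): A:[] B:[data] C:[]
After 3 (send(from=B, to=C, msg='tick')): A:[] B:[data] C:[tick]
After 4 (process(B)): A:[] B:[] C:[tick]
After 5 (send(from=C, to=B, msg='hello')): A:[] B:[hello] C:[tick]
After 6 (send(from=B, to=C, msg='ping')): A:[] B:[hello] C:[tick,ping]
After 7 (process(B)): A:[] B:[] C:[tick,ping]
After 8 (process(B)): A:[] B:[] C:[tick,ping]
After 9 (send(from=C, to=B, msg='sync')): A:[] B:[sync] C:[tick,ping]
After 10 (send(from=B, to=A, msg='done')): A:[done] B:[sync] C:[tick,ping]
After 11 (process(C)): A:[done] B:[sync] C:[ping]
After 12 (send(from=A, to=B, msg='resp')): A:[done] B:[sync,resp] C:[ping]

Answer: ping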